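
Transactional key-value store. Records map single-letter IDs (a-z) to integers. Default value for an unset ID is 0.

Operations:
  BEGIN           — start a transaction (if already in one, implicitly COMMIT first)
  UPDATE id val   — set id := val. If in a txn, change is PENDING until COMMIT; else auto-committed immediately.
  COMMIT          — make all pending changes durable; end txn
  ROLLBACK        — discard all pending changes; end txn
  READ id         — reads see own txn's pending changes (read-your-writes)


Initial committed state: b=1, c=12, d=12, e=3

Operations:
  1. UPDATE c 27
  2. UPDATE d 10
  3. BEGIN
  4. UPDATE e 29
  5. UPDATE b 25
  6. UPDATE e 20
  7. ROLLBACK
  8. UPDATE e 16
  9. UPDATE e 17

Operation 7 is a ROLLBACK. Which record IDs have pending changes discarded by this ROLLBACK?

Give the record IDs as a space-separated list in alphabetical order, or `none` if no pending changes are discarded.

Initial committed: {b=1, c=12, d=12, e=3}
Op 1: UPDATE c=27 (auto-commit; committed c=27)
Op 2: UPDATE d=10 (auto-commit; committed d=10)
Op 3: BEGIN: in_txn=True, pending={}
Op 4: UPDATE e=29 (pending; pending now {e=29})
Op 5: UPDATE b=25 (pending; pending now {b=25, e=29})
Op 6: UPDATE e=20 (pending; pending now {b=25, e=20})
Op 7: ROLLBACK: discarded pending ['b', 'e']; in_txn=False
Op 8: UPDATE e=16 (auto-commit; committed e=16)
Op 9: UPDATE e=17 (auto-commit; committed e=17)
ROLLBACK at op 7 discards: ['b', 'e']

Answer: b e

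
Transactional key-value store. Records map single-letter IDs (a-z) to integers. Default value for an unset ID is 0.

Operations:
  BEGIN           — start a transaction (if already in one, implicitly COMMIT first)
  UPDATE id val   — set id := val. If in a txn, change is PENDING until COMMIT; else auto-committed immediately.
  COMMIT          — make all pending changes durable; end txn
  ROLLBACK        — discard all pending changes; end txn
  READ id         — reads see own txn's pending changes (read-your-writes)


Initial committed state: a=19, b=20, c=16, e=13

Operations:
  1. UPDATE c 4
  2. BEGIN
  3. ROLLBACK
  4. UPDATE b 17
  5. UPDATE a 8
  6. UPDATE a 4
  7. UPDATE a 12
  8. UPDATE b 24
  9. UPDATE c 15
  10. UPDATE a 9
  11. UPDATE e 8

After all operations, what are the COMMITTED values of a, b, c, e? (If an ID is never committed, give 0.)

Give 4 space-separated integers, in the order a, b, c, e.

Answer: 9 24 15 8

Derivation:
Initial committed: {a=19, b=20, c=16, e=13}
Op 1: UPDATE c=4 (auto-commit; committed c=4)
Op 2: BEGIN: in_txn=True, pending={}
Op 3: ROLLBACK: discarded pending []; in_txn=False
Op 4: UPDATE b=17 (auto-commit; committed b=17)
Op 5: UPDATE a=8 (auto-commit; committed a=8)
Op 6: UPDATE a=4 (auto-commit; committed a=4)
Op 7: UPDATE a=12 (auto-commit; committed a=12)
Op 8: UPDATE b=24 (auto-commit; committed b=24)
Op 9: UPDATE c=15 (auto-commit; committed c=15)
Op 10: UPDATE a=9 (auto-commit; committed a=9)
Op 11: UPDATE e=8 (auto-commit; committed e=8)
Final committed: {a=9, b=24, c=15, e=8}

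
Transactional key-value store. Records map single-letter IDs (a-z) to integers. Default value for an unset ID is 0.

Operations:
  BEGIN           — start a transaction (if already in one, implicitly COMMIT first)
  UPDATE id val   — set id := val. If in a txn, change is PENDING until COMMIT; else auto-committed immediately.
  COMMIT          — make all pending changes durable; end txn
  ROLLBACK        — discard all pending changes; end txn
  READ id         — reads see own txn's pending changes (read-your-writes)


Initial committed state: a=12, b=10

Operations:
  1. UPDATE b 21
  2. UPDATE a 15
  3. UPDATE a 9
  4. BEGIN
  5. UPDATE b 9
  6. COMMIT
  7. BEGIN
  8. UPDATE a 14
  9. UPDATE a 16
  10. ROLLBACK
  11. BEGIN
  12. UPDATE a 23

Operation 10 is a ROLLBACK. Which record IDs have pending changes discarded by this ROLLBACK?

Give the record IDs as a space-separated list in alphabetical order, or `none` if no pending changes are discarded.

Initial committed: {a=12, b=10}
Op 1: UPDATE b=21 (auto-commit; committed b=21)
Op 2: UPDATE a=15 (auto-commit; committed a=15)
Op 3: UPDATE a=9 (auto-commit; committed a=9)
Op 4: BEGIN: in_txn=True, pending={}
Op 5: UPDATE b=9 (pending; pending now {b=9})
Op 6: COMMIT: merged ['b'] into committed; committed now {a=9, b=9}
Op 7: BEGIN: in_txn=True, pending={}
Op 8: UPDATE a=14 (pending; pending now {a=14})
Op 9: UPDATE a=16 (pending; pending now {a=16})
Op 10: ROLLBACK: discarded pending ['a']; in_txn=False
Op 11: BEGIN: in_txn=True, pending={}
Op 12: UPDATE a=23 (pending; pending now {a=23})
ROLLBACK at op 10 discards: ['a']

Answer: a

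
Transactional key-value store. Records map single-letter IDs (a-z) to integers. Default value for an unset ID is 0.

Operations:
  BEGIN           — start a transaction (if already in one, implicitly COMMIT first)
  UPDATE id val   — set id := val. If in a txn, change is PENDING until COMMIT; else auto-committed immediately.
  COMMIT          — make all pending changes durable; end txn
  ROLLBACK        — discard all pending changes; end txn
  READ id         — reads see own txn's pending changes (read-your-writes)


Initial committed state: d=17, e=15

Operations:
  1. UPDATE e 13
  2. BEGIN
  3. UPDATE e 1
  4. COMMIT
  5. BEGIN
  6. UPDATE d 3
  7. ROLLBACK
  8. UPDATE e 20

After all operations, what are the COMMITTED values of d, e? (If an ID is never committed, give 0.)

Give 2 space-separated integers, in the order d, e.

Initial committed: {d=17, e=15}
Op 1: UPDATE e=13 (auto-commit; committed e=13)
Op 2: BEGIN: in_txn=True, pending={}
Op 3: UPDATE e=1 (pending; pending now {e=1})
Op 4: COMMIT: merged ['e'] into committed; committed now {d=17, e=1}
Op 5: BEGIN: in_txn=True, pending={}
Op 6: UPDATE d=3 (pending; pending now {d=3})
Op 7: ROLLBACK: discarded pending ['d']; in_txn=False
Op 8: UPDATE e=20 (auto-commit; committed e=20)
Final committed: {d=17, e=20}

Answer: 17 20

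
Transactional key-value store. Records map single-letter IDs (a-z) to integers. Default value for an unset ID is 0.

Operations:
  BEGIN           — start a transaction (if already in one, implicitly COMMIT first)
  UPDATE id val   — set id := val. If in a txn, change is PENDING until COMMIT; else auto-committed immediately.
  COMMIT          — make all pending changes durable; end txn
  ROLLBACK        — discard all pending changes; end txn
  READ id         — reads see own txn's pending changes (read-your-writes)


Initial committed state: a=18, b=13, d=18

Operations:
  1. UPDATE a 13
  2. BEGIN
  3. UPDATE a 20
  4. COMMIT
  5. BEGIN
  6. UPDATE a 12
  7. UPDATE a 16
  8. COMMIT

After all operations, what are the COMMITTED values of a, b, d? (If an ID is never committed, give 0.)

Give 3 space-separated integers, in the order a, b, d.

Answer: 16 13 18

Derivation:
Initial committed: {a=18, b=13, d=18}
Op 1: UPDATE a=13 (auto-commit; committed a=13)
Op 2: BEGIN: in_txn=True, pending={}
Op 3: UPDATE a=20 (pending; pending now {a=20})
Op 4: COMMIT: merged ['a'] into committed; committed now {a=20, b=13, d=18}
Op 5: BEGIN: in_txn=True, pending={}
Op 6: UPDATE a=12 (pending; pending now {a=12})
Op 7: UPDATE a=16 (pending; pending now {a=16})
Op 8: COMMIT: merged ['a'] into committed; committed now {a=16, b=13, d=18}
Final committed: {a=16, b=13, d=18}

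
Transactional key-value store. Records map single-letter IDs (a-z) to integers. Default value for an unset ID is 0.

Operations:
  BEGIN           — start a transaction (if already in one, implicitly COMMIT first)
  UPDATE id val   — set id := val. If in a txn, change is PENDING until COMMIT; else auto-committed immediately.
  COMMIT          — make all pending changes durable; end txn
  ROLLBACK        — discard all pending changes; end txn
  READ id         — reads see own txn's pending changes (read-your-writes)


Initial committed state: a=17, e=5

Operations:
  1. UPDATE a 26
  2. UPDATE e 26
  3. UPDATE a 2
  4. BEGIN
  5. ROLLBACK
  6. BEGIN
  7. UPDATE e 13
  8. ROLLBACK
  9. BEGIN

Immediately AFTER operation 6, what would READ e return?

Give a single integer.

Answer: 26

Derivation:
Initial committed: {a=17, e=5}
Op 1: UPDATE a=26 (auto-commit; committed a=26)
Op 2: UPDATE e=26 (auto-commit; committed e=26)
Op 3: UPDATE a=2 (auto-commit; committed a=2)
Op 4: BEGIN: in_txn=True, pending={}
Op 5: ROLLBACK: discarded pending []; in_txn=False
Op 6: BEGIN: in_txn=True, pending={}
After op 6: visible(e) = 26 (pending={}, committed={a=2, e=26})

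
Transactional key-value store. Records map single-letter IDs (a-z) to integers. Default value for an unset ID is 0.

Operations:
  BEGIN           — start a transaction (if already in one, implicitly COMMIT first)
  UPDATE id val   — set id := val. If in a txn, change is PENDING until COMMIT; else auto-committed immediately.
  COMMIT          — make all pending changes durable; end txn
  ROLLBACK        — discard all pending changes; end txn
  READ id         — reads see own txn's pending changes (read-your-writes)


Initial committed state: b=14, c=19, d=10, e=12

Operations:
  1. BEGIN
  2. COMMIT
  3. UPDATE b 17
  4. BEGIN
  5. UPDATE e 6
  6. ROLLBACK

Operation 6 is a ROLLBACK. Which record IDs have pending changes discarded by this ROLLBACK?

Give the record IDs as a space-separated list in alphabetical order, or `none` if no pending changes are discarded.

Initial committed: {b=14, c=19, d=10, e=12}
Op 1: BEGIN: in_txn=True, pending={}
Op 2: COMMIT: merged [] into committed; committed now {b=14, c=19, d=10, e=12}
Op 3: UPDATE b=17 (auto-commit; committed b=17)
Op 4: BEGIN: in_txn=True, pending={}
Op 5: UPDATE e=6 (pending; pending now {e=6})
Op 6: ROLLBACK: discarded pending ['e']; in_txn=False
ROLLBACK at op 6 discards: ['e']

Answer: e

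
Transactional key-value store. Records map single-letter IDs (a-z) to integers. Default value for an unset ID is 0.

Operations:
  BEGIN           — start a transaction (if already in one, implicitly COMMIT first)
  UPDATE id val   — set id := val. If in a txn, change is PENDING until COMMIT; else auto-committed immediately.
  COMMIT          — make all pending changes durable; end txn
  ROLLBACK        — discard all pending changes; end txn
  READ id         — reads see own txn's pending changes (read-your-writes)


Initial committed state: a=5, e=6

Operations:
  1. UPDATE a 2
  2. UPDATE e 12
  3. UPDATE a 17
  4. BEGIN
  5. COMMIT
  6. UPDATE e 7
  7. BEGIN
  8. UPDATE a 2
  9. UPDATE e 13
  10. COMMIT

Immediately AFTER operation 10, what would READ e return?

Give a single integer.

Initial committed: {a=5, e=6}
Op 1: UPDATE a=2 (auto-commit; committed a=2)
Op 2: UPDATE e=12 (auto-commit; committed e=12)
Op 3: UPDATE a=17 (auto-commit; committed a=17)
Op 4: BEGIN: in_txn=True, pending={}
Op 5: COMMIT: merged [] into committed; committed now {a=17, e=12}
Op 6: UPDATE e=7 (auto-commit; committed e=7)
Op 7: BEGIN: in_txn=True, pending={}
Op 8: UPDATE a=2 (pending; pending now {a=2})
Op 9: UPDATE e=13 (pending; pending now {a=2, e=13})
Op 10: COMMIT: merged ['a', 'e'] into committed; committed now {a=2, e=13}
After op 10: visible(e) = 13 (pending={}, committed={a=2, e=13})

Answer: 13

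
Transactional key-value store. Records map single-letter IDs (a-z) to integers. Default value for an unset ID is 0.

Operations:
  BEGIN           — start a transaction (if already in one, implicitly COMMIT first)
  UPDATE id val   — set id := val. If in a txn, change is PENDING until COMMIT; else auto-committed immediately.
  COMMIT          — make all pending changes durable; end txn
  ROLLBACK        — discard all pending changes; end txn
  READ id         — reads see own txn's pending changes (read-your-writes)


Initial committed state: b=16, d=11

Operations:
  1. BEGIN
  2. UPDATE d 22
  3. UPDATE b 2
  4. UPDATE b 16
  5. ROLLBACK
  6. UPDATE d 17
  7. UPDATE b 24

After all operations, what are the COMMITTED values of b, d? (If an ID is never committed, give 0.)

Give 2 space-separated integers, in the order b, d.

Initial committed: {b=16, d=11}
Op 1: BEGIN: in_txn=True, pending={}
Op 2: UPDATE d=22 (pending; pending now {d=22})
Op 3: UPDATE b=2 (pending; pending now {b=2, d=22})
Op 4: UPDATE b=16 (pending; pending now {b=16, d=22})
Op 5: ROLLBACK: discarded pending ['b', 'd']; in_txn=False
Op 6: UPDATE d=17 (auto-commit; committed d=17)
Op 7: UPDATE b=24 (auto-commit; committed b=24)
Final committed: {b=24, d=17}

Answer: 24 17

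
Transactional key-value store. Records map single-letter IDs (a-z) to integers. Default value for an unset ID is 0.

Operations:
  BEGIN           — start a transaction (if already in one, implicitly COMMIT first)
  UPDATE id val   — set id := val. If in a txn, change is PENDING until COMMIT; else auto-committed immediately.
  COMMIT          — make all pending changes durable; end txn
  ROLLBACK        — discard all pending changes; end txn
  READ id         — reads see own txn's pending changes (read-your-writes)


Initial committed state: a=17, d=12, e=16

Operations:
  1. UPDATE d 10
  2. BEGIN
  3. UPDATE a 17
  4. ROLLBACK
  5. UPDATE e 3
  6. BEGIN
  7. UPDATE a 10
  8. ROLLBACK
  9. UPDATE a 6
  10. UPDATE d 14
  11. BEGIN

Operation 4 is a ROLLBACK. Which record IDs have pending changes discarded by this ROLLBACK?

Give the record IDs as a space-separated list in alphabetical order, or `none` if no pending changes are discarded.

Initial committed: {a=17, d=12, e=16}
Op 1: UPDATE d=10 (auto-commit; committed d=10)
Op 2: BEGIN: in_txn=True, pending={}
Op 3: UPDATE a=17 (pending; pending now {a=17})
Op 4: ROLLBACK: discarded pending ['a']; in_txn=False
Op 5: UPDATE e=3 (auto-commit; committed e=3)
Op 6: BEGIN: in_txn=True, pending={}
Op 7: UPDATE a=10 (pending; pending now {a=10})
Op 8: ROLLBACK: discarded pending ['a']; in_txn=False
Op 9: UPDATE a=6 (auto-commit; committed a=6)
Op 10: UPDATE d=14 (auto-commit; committed d=14)
Op 11: BEGIN: in_txn=True, pending={}
ROLLBACK at op 4 discards: ['a']

Answer: a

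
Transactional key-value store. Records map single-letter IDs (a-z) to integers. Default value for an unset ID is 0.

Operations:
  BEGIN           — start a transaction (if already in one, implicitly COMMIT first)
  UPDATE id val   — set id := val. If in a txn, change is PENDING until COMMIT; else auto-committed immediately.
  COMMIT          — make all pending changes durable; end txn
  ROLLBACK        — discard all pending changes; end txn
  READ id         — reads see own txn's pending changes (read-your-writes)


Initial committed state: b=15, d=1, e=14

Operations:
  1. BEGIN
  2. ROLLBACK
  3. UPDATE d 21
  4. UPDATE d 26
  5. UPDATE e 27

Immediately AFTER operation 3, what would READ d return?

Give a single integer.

Answer: 21

Derivation:
Initial committed: {b=15, d=1, e=14}
Op 1: BEGIN: in_txn=True, pending={}
Op 2: ROLLBACK: discarded pending []; in_txn=False
Op 3: UPDATE d=21 (auto-commit; committed d=21)
After op 3: visible(d) = 21 (pending={}, committed={b=15, d=21, e=14})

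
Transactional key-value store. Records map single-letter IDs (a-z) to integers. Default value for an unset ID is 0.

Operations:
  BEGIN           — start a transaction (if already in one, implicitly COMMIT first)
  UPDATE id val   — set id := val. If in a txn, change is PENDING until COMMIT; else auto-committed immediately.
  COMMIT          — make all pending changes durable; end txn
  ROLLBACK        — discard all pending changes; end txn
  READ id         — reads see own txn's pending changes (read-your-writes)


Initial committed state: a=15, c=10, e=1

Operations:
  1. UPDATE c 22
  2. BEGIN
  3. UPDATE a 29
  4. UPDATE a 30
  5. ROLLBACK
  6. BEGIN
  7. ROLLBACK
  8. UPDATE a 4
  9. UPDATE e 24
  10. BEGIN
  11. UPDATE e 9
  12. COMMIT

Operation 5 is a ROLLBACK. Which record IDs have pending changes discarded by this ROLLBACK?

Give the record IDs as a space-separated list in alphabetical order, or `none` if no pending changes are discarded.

Answer: a

Derivation:
Initial committed: {a=15, c=10, e=1}
Op 1: UPDATE c=22 (auto-commit; committed c=22)
Op 2: BEGIN: in_txn=True, pending={}
Op 3: UPDATE a=29 (pending; pending now {a=29})
Op 4: UPDATE a=30 (pending; pending now {a=30})
Op 5: ROLLBACK: discarded pending ['a']; in_txn=False
Op 6: BEGIN: in_txn=True, pending={}
Op 7: ROLLBACK: discarded pending []; in_txn=False
Op 8: UPDATE a=4 (auto-commit; committed a=4)
Op 9: UPDATE e=24 (auto-commit; committed e=24)
Op 10: BEGIN: in_txn=True, pending={}
Op 11: UPDATE e=9 (pending; pending now {e=9})
Op 12: COMMIT: merged ['e'] into committed; committed now {a=4, c=22, e=9}
ROLLBACK at op 5 discards: ['a']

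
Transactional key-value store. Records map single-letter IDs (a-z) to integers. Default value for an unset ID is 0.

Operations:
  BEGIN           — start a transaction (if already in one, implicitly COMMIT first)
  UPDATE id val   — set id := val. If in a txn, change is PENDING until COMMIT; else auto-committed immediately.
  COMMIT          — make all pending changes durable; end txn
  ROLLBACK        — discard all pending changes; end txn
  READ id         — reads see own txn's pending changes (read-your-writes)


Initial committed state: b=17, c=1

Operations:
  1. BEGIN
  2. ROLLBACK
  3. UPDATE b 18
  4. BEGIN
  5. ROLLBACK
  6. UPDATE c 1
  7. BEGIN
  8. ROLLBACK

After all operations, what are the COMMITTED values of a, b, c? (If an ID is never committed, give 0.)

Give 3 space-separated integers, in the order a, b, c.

Initial committed: {b=17, c=1}
Op 1: BEGIN: in_txn=True, pending={}
Op 2: ROLLBACK: discarded pending []; in_txn=False
Op 3: UPDATE b=18 (auto-commit; committed b=18)
Op 4: BEGIN: in_txn=True, pending={}
Op 5: ROLLBACK: discarded pending []; in_txn=False
Op 6: UPDATE c=1 (auto-commit; committed c=1)
Op 7: BEGIN: in_txn=True, pending={}
Op 8: ROLLBACK: discarded pending []; in_txn=False
Final committed: {b=18, c=1}

Answer: 0 18 1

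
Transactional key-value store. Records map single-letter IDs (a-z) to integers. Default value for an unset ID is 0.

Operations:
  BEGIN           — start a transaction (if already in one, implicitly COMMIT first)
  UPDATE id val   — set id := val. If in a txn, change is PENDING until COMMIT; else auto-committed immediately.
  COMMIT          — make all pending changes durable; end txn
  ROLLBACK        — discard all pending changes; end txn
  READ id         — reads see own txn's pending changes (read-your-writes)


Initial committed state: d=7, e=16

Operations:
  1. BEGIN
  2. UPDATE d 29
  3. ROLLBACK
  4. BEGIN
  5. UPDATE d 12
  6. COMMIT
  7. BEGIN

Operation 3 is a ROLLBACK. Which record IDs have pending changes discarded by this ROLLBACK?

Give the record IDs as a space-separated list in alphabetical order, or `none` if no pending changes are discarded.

Answer: d

Derivation:
Initial committed: {d=7, e=16}
Op 1: BEGIN: in_txn=True, pending={}
Op 2: UPDATE d=29 (pending; pending now {d=29})
Op 3: ROLLBACK: discarded pending ['d']; in_txn=False
Op 4: BEGIN: in_txn=True, pending={}
Op 5: UPDATE d=12 (pending; pending now {d=12})
Op 6: COMMIT: merged ['d'] into committed; committed now {d=12, e=16}
Op 7: BEGIN: in_txn=True, pending={}
ROLLBACK at op 3 discards: ['d']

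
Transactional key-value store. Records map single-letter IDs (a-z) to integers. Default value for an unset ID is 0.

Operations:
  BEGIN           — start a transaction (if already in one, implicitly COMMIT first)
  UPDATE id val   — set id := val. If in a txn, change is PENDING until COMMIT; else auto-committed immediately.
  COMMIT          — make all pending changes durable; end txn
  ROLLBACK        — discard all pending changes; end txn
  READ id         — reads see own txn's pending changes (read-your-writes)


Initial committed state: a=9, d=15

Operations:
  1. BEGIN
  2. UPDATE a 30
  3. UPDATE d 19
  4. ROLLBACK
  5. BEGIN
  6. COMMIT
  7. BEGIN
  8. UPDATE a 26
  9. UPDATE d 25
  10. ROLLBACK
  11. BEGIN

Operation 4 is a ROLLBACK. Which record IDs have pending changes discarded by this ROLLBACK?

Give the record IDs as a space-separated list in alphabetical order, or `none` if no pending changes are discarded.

Initial committed: {a=9, d=15}
Op 1: BEGIN: in_txn=True, pending={}
Op 2: UPDATE a=30 (pending; pending now {a=30})
Op 3: UPDATE d=19 (pending; pending now {a=30, d=19})
Op 4: ROLLBACK: discarded pending ['a', 'd']; in_txn=False
Op 5: BEGIN: in_txn=True, pending={}
Op 6: COMMIT: merged [] into committed; committed now {a=9, d=15}
Op 7: BEGIN: in_txn=True, pending={}
Op 8: UPDATE a=26 (pending; pending now {a=26})
Op 9: UPDATE d=25 (pending; pending now {a=26, d=25})
Op 10: ROLLBACK: discarded pending ['a', 'd']; in_txn=False
Op 11: BEGIN: in_txn=True, pending={}
ROLLBACK at op 4 discards: ['a', 'd']

Answer: a d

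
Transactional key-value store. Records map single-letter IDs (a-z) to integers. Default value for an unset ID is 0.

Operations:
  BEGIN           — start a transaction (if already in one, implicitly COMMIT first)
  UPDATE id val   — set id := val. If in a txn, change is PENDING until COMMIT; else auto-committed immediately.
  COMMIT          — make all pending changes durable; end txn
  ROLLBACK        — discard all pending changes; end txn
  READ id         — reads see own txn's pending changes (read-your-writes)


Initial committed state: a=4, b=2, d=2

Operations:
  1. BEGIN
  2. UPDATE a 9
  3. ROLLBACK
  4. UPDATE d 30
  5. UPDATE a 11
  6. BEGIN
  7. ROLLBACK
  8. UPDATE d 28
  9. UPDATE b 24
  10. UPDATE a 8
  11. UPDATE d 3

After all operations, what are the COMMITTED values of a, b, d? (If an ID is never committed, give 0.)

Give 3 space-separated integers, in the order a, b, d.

Answer: 8 24 3

Derivation:
Initial committed: {a=4, b=2, d=2}
Op 1: BEGIN: in_txn=True, pending={}
Op 2: UPDATE a=9 (pending; pending now {a=9})
Op 3: ROLLBACK: discarded pending ['a']; in_txn=False
Op 4: UPDATE d=30 (auto-commit; committed d=30)
Op 5: UPDATE a=11 (auto-commit; committed a=11)
Op 6: BEGIN: in_txn=True, pending={}
Op 7: ROLLBACK: discarded pending []; in_txn=False
Op 8: UPDATE d=28 (auto-commit; committed d=28)
Op 9: UPDATE b=24 (auto-commit; committed b=24)
Op 10: UPDATE a=8 (auto-commit; committed a=8)
Op 11: UPDATE d=3 (auto-commit; committed d=3)
Final committed: {a=8, b=24, d=3}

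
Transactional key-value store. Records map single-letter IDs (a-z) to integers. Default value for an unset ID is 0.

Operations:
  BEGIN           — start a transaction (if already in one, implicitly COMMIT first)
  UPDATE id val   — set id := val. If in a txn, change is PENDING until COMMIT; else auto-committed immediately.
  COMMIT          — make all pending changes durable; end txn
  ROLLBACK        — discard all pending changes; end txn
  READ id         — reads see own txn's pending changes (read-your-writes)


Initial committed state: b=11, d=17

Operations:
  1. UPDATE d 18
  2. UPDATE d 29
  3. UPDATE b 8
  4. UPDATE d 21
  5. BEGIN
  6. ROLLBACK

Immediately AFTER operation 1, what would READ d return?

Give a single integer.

Initial committed: {b=11, d=17}
Op 1: UPDATE d=18 (auto-commit; committed d=18)
After op 1: visible(d) = 18 (pending={}, committed={b=11, d=18})

Answer: 18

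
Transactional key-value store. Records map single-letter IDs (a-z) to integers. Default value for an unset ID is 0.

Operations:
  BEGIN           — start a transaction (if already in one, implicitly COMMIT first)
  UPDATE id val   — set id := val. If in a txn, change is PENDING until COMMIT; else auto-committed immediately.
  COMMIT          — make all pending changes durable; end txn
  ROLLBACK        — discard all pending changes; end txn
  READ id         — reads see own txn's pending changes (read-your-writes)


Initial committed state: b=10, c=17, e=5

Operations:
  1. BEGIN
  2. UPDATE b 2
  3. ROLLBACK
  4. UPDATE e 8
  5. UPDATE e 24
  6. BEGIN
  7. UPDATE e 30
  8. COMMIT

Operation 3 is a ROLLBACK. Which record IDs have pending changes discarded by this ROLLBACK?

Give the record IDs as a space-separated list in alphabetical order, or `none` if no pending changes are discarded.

Initial committed: {b=10, c=17, e=5}
Op 1: BEGIN: in_txn=True, pending={}
Op 2: UPDATE b=2 (pending; pending now {b=2})
Op 3: ROLLBACK: discarded pending ['b']; in_txn=False
Op 4: UPDATE e=8 (auto-commit; committed e=8)
Op 5: UPDATE e=24 (auto-commit; committed e=24)
Op 6: BEGIN: in_txn=True, pending={}
Op 7: UPDATE e=30 (pending; pending now {e=30})
Op 8: COMMIT: merged ['e'] into committed; committed now {b=10, c=17, e=30}
ROLLBACK at op 3 discards: ['b']

Answer: b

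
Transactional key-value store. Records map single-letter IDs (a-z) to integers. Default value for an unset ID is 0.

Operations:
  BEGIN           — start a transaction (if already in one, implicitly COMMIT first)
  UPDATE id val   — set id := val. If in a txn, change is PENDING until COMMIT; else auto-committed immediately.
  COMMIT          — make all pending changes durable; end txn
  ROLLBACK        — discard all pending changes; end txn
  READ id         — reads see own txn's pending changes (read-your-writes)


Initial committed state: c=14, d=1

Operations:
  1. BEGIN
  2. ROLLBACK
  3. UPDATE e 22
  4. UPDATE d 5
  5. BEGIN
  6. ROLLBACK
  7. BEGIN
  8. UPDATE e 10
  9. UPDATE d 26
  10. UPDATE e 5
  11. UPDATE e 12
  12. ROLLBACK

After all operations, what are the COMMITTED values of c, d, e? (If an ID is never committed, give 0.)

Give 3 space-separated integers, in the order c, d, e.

Initial committed: {c=14, d=1}
Op 1: BEGIN: in_txn=True, pending={}
Op 2: ROLLBACK: discarded pending []; in_txn=False
Op 3: UPDATE e=22 (auto-commit; committed e=22)
Op 4: UPDATE d=5 (auto-commit; committed d=5)
Op 5: BEGIN: in_txn=True, pending={}
Op 6: ROLLBACK: discarded pending []; in_txn=False
Op 7: BEGIN: in_txn=True, pending={}
Op 8: UPDATE e=10 (pending; pending now {e=10})
Op 9: UPDATE d=26 (pending; pending now {d=26, e=10})
Op 10: UPDATE e=5 (pending; pending now {d=26, e=5})
Op 11: UPDATE e=12 (pending; pending now {d=26, e=12})
Op 12: ROLLBACK: discarded pending ['d', 'e']; in_txn=False
Final committed: {c=14, d=5, e=22}

Answer: 14 5 22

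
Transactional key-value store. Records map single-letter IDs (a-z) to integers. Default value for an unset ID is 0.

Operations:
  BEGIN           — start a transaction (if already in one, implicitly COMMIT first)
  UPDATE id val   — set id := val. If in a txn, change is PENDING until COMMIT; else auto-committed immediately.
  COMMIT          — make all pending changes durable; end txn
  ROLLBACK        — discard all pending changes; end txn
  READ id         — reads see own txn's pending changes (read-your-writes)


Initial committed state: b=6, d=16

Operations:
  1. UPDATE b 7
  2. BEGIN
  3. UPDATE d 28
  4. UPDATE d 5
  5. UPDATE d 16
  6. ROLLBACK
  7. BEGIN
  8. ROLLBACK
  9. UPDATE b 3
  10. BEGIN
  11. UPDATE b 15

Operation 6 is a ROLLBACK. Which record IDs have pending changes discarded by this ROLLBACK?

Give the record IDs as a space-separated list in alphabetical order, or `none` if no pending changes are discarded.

Answer: d

Derivation:
Initial committed: {b=6, d=16}
Op 1: UPDATE b=7 (auto-commit; committed b=7)
Op 2: BEGIN: in_txn=True, pending={}
Op 3: UPDATE d=28 (pending; pending now {d=28})
Op 4: UPDATE d=5 (pending; pending now {d=5})
Op 5: UPDATE d=16 (pending; pending now {d=16})
Op 6: ROLLBACK: discarded pending ['d']; in_txn=False
Op 7: BEGIN: in_txn=True, pending={}
Op 8: ROLLBACK: discarded pending []; in_txn=False
Op 9: UPDATE b=3 (auto-commit; committed b=3)
Op 10: BEGIN: in_txn=True, pending={}
Op 11: UPDATE b=15 (pending; pending now {b=15})
ROLLBACK at op 6 discards: ['d']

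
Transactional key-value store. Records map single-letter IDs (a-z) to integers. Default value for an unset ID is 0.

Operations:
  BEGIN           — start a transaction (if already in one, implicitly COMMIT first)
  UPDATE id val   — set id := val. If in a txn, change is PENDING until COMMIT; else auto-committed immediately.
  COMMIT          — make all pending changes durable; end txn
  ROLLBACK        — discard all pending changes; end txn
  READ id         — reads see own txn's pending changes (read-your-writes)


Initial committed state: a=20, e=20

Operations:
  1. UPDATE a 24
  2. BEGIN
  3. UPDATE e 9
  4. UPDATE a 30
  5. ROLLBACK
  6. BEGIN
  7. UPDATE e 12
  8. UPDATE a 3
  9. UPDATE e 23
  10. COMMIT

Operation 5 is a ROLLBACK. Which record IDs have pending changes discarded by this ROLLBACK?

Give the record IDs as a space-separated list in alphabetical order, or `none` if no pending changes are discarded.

Initial committed: {a=20, e=20}
Op 1: UPDATE a=24 (auto-commit; committed a=24)
Op 2: BEGIN: in_txn=True, pending={}
Op 3: UPDATE e=9 (pending; pending now {e=9})
Op 4: UPDATE a=30 (pending; pending now {a=30, e=9})
Op 5: ROLLBACK: discarded pending ['a', 'e']; in_txn=False
Op 6: BEGIN: in_txn=True, pending={}
Op 7: UPDATE e=12 (pending; pending now {e=12})
Op 8: UPDATE a=3 (pending; pending now {a=3, e=12})
Op 9: UPDATE e=23 (pending; pending now {a=3, e=23})
Op 10: COMMIT: merged ['a', 'e'] into committed; committed now {a=3, e=23}
ROLLBACK at op 5 discards: ['a', 'e']

Answer: a e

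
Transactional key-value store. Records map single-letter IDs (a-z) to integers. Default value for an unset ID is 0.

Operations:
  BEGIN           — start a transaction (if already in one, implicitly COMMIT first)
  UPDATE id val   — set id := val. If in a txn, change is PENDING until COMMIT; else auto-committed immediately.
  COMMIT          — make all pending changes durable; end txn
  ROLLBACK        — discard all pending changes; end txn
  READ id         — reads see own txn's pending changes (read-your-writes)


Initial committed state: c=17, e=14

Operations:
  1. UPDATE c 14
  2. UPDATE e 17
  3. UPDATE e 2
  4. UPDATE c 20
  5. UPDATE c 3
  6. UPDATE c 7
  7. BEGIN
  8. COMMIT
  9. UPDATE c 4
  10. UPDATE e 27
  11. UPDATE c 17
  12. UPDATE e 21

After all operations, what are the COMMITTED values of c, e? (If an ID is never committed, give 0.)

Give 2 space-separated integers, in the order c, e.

Initial committed: {c=17, e=14}
Op 1: UPDATE c=14 (auto-commit; committed c=14)
Op 2: UPDATE e=17 (auto-commit; committed e=17)
Op 3: UPDATE e=2 (auto-commit; committed e=2)
Op 4: UPDATE c=20 (auto-commit; committed c=20)
Op 5: UPDATE c=3 (auto-commit; committed c=3)
Op 6: UPDATE c=7 (auto-commit; committed c=7)
Op 7: BEGIN: in_txn=True, pending={}
Op 8: COMMIT: merged [] into committed; committed now {c=7, e=2}
Op 9: UPDATE c=4 (auto-commit; committed c=4)
Op 10: UPDATE e=27 (auto-commit; committed e=27)
Op 11: UPDATE c=17 (auto-commit; committed c=17)
Op 12: UPDATE e=21 (auto-commit; committed e=21)
Final committed: {c=17, e=21}

Answer: 17 21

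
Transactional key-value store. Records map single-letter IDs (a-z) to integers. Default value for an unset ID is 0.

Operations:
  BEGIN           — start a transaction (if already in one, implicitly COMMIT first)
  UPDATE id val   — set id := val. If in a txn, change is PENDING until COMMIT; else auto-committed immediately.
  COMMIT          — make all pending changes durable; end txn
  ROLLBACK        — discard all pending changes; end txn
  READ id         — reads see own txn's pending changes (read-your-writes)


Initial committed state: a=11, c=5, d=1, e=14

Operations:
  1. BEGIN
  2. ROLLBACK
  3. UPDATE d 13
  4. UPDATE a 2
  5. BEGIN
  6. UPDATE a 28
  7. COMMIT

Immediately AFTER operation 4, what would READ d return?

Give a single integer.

Initial committed: {a=11, c=5, d=1, e=14}
Op 1: BEGIN: in_txn=True, pending={}
Op 2: ROLLBACK: discarded pending []; in_txn=False
Op 3: UPDATE d=13 (auto-commit; committed d=13)
Op 4: UPDATE a=2 (auto-commit; committed a=2)
After op 4: visible(d) = 13 (pending={}, committed={a=2, c=5, d=13, e=14})

Answer: 13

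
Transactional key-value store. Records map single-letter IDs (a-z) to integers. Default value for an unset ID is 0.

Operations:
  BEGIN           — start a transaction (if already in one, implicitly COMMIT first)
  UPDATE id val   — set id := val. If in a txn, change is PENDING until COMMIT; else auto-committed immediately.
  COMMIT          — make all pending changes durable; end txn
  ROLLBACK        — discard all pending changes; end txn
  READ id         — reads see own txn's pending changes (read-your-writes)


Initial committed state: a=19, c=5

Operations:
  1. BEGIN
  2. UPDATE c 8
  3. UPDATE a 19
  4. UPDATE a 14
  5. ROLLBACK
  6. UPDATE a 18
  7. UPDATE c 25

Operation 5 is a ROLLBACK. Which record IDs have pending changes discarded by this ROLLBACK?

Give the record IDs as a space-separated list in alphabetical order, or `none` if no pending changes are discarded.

Answer: a c

Derivation:
Initial committed: {a=19, c=5}
Op 1: BEGIN: in_txn=True, pending={}
Op 2: UPDATE c=8 (pending; pending now {c=8})
Op 3: UPDATE a=19 (pending; pending now {a=19, c=8})
Op 4: UPDATE a=14 (pending; pending now {a=14, c=8})
Op 5: ROLLBACK: discarded pending ['a', 'c']; in_txn=False
Op 6: UPDATE a=18 (auto-commit; committed a=18)
Op 7: UPDATE c=25 (auto-commit; committed c=25)
ROLLBACK at op 5 discards: ['a', 'c']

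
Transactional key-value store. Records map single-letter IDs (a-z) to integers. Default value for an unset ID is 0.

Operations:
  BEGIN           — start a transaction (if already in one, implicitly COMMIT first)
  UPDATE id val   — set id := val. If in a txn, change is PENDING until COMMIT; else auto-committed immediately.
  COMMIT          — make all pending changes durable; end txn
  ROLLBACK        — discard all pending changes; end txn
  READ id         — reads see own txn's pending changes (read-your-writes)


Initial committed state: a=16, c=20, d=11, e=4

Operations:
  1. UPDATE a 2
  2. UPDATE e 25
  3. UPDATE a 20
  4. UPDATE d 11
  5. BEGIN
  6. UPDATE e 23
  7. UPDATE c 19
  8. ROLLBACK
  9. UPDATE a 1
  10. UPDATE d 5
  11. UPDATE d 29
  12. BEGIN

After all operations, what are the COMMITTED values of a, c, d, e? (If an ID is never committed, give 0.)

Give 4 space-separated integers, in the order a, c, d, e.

Initial committed: {a=16, c=20, d=11, e=4}
Op 1: UPDATE a=2 (auto-commit; committed a=2)
Op 2: UPDATE e=25 (auto-commit; committed e=25)
Op 3: UPDATE a=20 (auto-commit; committed a=20)
Op 4: UPDATE d=11 (auto-commit; committed d=11)
Op 5: BEGIN: in_txn=True, pending={}
Op 6: UPDATE e=23 (pending; pending now {e=23})
Op 7: UPDATE c=19 (pending; pending now {c=19, e=23})
Op 8: ROLLBACK: discarded pending ['c', 'e']; in_txn=False
Op 9: UPDATE a=1 (auto-commit; committed a=1)
Op 10: UPDATE d=5 (auto-commit; committed d=5)
Op 11: UPDATE d=29 (auto-commit; committed d=29)
Op 12: BEGIN: in_txn=True, pending={}
Final committed: {a=1, c=20, d=29, e=25}

Answer: 1 20 29 25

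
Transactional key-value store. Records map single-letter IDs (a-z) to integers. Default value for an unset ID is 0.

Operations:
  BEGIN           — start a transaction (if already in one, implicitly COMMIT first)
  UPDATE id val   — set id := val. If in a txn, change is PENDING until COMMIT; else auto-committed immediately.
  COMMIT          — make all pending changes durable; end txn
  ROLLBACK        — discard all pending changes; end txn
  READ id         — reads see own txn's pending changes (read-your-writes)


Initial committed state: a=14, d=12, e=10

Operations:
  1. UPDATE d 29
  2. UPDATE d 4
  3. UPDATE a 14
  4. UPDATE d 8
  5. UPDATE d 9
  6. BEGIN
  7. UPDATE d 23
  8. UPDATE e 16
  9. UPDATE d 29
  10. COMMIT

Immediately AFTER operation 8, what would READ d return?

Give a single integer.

Initial committed: {a=14, d=12, e=10}
Op 1: UPDATE d=29 (auto-commit; committed d=29)
Op 2: UPDATE d=4 (auto-commit; committed d=4)
Op 3: UPDATE a=14 (auto-commit; committed a=14)
Op 4: UPDATE d=8 (auto-commit; committed d=8)
Op 5: UPDATE d=9 (auto-commit; committed d=9)
Op 6: BEGIN: in_txn=True, pending={}
Op 7: UPDATE d=23 (pending; pending now {d=23})
Op 8: UPDATE e=16 (pending; pending now {d=23, e=16})
After op 8: visible(d) = 23 (pending={d=23, e=16}, committed={a=14, d=9, e=10})

Answer: 23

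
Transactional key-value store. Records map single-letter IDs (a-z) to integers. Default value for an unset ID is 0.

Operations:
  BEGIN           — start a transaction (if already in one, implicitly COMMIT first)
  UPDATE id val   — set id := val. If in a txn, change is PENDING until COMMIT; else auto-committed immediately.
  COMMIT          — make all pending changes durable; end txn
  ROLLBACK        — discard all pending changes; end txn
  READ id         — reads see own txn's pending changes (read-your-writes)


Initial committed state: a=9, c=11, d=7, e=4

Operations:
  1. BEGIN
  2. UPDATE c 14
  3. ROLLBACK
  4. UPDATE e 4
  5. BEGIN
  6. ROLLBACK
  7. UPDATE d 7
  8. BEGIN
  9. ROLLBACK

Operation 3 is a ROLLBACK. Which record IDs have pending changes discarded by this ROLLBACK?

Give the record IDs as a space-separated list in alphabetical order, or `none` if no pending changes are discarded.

Initial committed: {a=9, c=11, d=7, e=4}
Op 1: BEGIN: in_txn=True, pending={}
Op 2: UPDATE c=14 (pending; pending now {c=14})
Op 3: ROLLBACK: discarded pending ['c']; in_txn=False
Op 4: UPDATE e=4 (auto-commit; committed e=4)
Op 5: BEGIN: in_txn=True, pending={}
Op 6: ROLLBACK: discarded pending []; in_txn=False
Op 7: UPDATE d=7 (auto-commit; committed d=7)
Op 8: BEGIN: in_txn=True, pending={}
Op 9: ROLLBACK: discarded pending []; in_txn=False
ROLLBACK at op 3 discards: ['c']

Answer: c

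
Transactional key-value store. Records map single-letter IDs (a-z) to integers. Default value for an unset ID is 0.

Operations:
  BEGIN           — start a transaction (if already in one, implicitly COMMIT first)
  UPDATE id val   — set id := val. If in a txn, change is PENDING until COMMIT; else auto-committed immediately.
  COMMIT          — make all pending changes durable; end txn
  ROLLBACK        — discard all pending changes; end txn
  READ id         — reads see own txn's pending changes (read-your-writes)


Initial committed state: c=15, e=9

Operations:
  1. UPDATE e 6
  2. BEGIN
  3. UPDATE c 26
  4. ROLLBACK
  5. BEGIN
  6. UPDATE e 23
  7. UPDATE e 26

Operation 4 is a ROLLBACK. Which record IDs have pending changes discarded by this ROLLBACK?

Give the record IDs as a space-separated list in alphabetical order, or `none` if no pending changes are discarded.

Answer: c

Derivation:
Initial committed: {c=15, e=9}
Op 1: UPDATE e=6 (auto-commit; committed e=6)
Op 2: BEGIN: in_txn=True, pending={}
Op 3: UPDATE c=26 (pending; pending now {c=26})
Op 4: ROLLBACK: discarded pending ['c']; in_txn=False
Op 5: BEGIN: in_txn=True, pending={}
Op 6: UPDATE e=23 (pending; pending now {e=23})
Op 7: UPDATE e=26 (pending; pending now {e=26})
ROLLBACK at op 4 discards: ['c']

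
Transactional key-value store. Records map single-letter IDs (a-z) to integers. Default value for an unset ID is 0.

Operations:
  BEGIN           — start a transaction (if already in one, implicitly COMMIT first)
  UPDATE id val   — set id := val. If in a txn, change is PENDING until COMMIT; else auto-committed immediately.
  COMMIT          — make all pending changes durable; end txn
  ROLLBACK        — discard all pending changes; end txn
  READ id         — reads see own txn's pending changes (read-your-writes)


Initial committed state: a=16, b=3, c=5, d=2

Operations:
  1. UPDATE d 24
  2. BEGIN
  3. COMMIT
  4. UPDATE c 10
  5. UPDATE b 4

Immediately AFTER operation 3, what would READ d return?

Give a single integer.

Initial committed: {a=16, b=3, c=5, d=2}
Op 1: UPDATE d=24 (auto-commit; committed d=24)
Op 2: BEGIN: in_txn=True, pending={}
Op 3: COMMIT: merged [] into committed; committed now {a=16, b=3, c=5, d=24}
After op 3: visible(d) = 24 (pending={}, committed={a=16, b=3, c=5, d=24})

Answer: 24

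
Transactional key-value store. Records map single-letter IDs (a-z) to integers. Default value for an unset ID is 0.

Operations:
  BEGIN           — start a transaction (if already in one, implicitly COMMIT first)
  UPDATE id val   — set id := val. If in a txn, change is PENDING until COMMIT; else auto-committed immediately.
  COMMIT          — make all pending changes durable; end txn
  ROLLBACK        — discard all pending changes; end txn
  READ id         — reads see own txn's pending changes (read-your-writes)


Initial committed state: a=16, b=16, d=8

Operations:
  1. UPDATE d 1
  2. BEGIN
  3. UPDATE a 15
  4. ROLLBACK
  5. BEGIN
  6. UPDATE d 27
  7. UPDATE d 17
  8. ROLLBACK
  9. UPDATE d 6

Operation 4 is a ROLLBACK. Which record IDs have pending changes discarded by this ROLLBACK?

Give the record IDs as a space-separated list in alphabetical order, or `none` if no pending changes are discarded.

Answer: a

Derivation:
Initial committed: {a=16, b=16, d=8}
Op 1: UPDATE d=1 (auto-commit; committed d=1)
Op 2: BEGIN: in_txn=True, pending={}
Op 3: UPDATE a=15 (pending; pending now {a=15})
Op 4: ROLLBACK: discarded pending ['a']; in_txn=False
Op 5: BEGIN: in_txn=True, pending={}
Op 6: UPDATE d=27 (pending; pending now {d=27})
Op 7: UPDATE d=17 (pending; pending now {d=17})
Op 8: ROLLBACK: discarded pending ['d']; in_txn=False
Op 9: UPDATE d=6 (auto-commit; committed d=6)
ROLLBACK at op 4 discards: ['a']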